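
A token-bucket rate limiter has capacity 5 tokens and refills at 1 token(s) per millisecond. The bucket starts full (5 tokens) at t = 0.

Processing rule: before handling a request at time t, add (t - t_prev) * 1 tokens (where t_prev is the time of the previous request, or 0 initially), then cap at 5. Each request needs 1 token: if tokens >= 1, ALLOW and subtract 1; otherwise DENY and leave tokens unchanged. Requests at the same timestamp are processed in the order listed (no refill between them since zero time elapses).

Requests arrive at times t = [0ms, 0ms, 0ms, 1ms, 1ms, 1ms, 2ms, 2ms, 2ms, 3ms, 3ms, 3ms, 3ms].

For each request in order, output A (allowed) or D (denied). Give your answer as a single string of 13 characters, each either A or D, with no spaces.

Simulating step by step:
  req#1 t=0ms: ALLOW
  req#2 t=0ms: ALLOW
  req#3 t=0ms: ALLOW
  req#4 t=1ms: ALLOW
  req#5 t=1ms: ALLOW
  req#6 t=1ms: ALLOW
  req#7 t=2ms: ALLOW
  req#8 t=2ms: DENY
  req#9 t=2ms: DENY
  req#10 t=3ms: ALLOW
  req#11 t=3ms: DENY
  req#12 t=3ms: DENY
  req#13 t=3ms: DENY

Answer: AAAAAAADDADDD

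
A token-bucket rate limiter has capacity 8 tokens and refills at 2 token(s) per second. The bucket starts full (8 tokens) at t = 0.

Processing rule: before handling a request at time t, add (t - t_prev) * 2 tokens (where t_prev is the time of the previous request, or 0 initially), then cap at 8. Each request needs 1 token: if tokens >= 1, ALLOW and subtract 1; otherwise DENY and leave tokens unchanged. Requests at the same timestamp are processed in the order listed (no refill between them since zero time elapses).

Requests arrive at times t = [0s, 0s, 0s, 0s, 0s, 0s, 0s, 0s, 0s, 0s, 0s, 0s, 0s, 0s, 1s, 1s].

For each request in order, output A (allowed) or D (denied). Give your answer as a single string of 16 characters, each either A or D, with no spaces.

Simulating step by step:
  req#1 t=0s: ALLOW
  req#2 t=0s: ALLOW
  req#3 t=0s: ALLOW
  req#4 t=0s: ALLOW
  req#5 t=0s: ALLOW
  req#6 t=0s: ALLOW
  req#7 t=0s: ALLOW
  req#8 t=0s: ALLOW
  req#9 t=0s: DENY
  req#10 t=0s: DENY
  req#11 t=0s: DENY
  req#12 t=0s: DENY
  req#13 t=0s: DENY
  req#14 t=0s: DENY
  req#15 t=1s: ALLOW
  req#16 t=1s: ALLOW

Answer: AAAAAAAADDDDDDAA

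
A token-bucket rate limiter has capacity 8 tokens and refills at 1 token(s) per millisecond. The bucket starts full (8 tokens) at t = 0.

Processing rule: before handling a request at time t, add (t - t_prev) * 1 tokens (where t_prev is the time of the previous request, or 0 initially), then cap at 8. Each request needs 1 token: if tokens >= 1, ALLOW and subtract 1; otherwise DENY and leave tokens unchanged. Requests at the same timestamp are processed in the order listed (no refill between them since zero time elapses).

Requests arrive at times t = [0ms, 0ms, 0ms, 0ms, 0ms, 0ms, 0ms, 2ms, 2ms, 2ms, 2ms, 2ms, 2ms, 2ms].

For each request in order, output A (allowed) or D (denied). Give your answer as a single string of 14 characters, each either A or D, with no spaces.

Answer: AAAAAAAAAADDDD

Derivation:
Simulating step by step:
  req#1 t=0ms: ALLOW
  req#2 t=0ms: ALLOW
  req#3 t=0ms: ALLOW
  req#4 t=0ms: ALLOW
  req#5 t=0ms: ALLOW
  req#6 t=0ms: ALLOW
  req#7 t=0ms: ALLOW
  req#8 t=2ms: ALLOW
  req#9 t=2ms: ALLOW
  req#10 t=2ms: ALLOW
  req#11 t=2ms: DENY
  req#12 t=2ms: DENY
  req#13 t=2ms: DENY
  req#14 t=2ms: DENY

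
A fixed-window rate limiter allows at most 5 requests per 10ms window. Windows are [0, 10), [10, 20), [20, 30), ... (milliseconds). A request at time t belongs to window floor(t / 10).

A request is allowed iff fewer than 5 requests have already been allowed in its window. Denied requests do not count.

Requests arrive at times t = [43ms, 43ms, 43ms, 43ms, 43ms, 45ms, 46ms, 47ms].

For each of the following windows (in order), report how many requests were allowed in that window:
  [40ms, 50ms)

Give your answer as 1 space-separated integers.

Answer: 5

Derivation:
Processing requests:
  req#1 t=43ms (window 4): ALLOW
  req#2 t=43ms (window 4): ALLOW
  req#3 t=43ms (window 4): ALLOW
  req#4 t=43ms (window 4): ALLOW
  req#5 t=43ms (window 4): ALLOW
  req#6 t=45ms (window 4): DENY
  req#7 t=46ms (window 4): DENY
  req#8 t=47ms (window 4): DENY

Allowed counts by window: 5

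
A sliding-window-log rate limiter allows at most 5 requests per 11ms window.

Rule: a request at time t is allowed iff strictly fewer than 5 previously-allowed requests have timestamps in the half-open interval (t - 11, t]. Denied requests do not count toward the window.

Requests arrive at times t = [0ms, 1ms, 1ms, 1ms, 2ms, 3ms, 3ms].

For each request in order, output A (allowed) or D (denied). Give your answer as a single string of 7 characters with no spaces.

Tracking allowed requests in the window:
  req#1 t=0ms: ALLOW
  req#2 t=1ms: ALLOW
  req#3 t=1ms: ALLOW
  req#4 t=1ms: ALLOW
  req#5 t=2ms: ALLOW
  req#6 t=3ms: DENY
  req#7 t=3ms: DENY

Answer: AAAAADD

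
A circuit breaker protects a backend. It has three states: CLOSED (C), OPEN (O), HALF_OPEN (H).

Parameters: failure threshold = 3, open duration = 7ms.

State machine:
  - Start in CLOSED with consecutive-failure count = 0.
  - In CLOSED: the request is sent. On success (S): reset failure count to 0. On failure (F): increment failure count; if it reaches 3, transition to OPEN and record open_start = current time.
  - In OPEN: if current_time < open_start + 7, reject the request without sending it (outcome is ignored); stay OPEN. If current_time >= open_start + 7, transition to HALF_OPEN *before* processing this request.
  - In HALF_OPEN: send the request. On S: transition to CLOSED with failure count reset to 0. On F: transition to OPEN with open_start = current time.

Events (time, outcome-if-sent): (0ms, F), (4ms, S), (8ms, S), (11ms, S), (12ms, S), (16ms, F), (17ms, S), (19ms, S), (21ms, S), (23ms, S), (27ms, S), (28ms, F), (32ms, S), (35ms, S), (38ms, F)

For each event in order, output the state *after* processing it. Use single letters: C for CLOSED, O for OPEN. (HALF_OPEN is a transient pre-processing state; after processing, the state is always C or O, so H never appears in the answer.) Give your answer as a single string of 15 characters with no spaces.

State after each event:
  event#1 t=0ms outcome=F: state=CLOSED
  event#2 t=4ms outcome=S: state=CLOSED
  event#3 t=8ms outcome=S: state=CLOSED
  event#4 t=11ms outcome=S: state=CLOSED
  event#5 t=12ms outcome=S: state=CLOSED
  event#6 t=16ms outcome=F: state=CLOSED
  event#7 t=17ms outcome=S: state=CLOSED
  event#8 t=19ms outcome=S: state=CLOSED
  event#9 t=21ms outcome=S: state=CLOSED
  event#10 t=23ms outcome=S: state=CLOSED
  event#11 t=27ms outcome=S: state=CLOSED
  event#12 t=28ms outcome=F: state=CLOSED
  event#13 t=32ms outcome=S: state=CLOSED
  event#14 t=35ms outcome=S: state=CLOSED
  event#15 t=38ms outcome=F: state=CLOSED

Answer: CCCCCCCCCCCCCCC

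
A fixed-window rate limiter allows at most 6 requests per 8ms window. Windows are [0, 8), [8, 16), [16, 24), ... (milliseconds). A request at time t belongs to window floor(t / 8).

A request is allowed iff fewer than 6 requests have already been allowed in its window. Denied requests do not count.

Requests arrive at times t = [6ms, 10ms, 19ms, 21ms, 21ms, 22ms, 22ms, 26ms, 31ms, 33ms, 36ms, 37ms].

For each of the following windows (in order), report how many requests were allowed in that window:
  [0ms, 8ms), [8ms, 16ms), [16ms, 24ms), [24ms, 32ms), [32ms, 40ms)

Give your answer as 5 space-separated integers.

Processing requests:
  req#1 t=6ms (window 0): ALLOW
  req#2 t=10ms (window 1): ALLOW
  req#3 t=19ms (window 2): ALLOW
  req#4 t=21ms (window 2): ALLOW
  req#5 t=21ms (window 2): ALLOW
  req#6 t=22ms (window 2): ALLOW
  req#7 t=22ms (window 2): ALLOW
  req#8 t=26ms (window 3): ALLOW
  req#9 t=31ms (window 3): ALLOW
  req#10 t=33ms (window 4): ALLOW
  req#11 t=36ms (window 4): ALLOW
  req#12 t=37ms (window 4): ALLOW

Allowed counts by window: 1 1 5 2 3

Answer: 1 1 5 2 3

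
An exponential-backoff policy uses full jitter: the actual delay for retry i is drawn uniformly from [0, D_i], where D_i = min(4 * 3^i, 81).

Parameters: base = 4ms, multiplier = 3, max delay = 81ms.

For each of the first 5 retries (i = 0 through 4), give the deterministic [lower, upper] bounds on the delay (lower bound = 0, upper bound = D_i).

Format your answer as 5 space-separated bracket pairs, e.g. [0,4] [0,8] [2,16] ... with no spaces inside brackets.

Computing bounds per retry:
  i=0: D_i=min(4*3^0,81)=4, bounds=[0,4]
  i=1: D_i=min(4*3^1,81)=12, bounds=[0,12]
  i=2: D_i=min(4*3^2,81)=36, bounds=[0,36]
  i=3: D_i=min(4*3^3,81)=81, bounds=[0,81]
  i=4: D_i=min(4*3^4,81)=81, bounds=[0,81]

Answer: [0,4] [0,12] [0,36] [0,81] [0,81]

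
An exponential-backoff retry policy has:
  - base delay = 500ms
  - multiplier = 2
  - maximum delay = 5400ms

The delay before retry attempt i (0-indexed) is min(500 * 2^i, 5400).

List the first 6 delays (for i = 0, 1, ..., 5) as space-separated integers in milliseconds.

Computing each delay:
  i=0: min(500*2^0, 5400) = 500
  i=1: min(500*2^1, 5400) = 1000
  i=2: min(500*2^2, 5400) = 2000
  i=3: min(500*2^3, 5400) = 4000
  i=4: min(500*2^4, 5400) = 5400
  i=5: min(500*2^5, 5400) = 5400

Answer: 500 1000 2000 4000 5400 5400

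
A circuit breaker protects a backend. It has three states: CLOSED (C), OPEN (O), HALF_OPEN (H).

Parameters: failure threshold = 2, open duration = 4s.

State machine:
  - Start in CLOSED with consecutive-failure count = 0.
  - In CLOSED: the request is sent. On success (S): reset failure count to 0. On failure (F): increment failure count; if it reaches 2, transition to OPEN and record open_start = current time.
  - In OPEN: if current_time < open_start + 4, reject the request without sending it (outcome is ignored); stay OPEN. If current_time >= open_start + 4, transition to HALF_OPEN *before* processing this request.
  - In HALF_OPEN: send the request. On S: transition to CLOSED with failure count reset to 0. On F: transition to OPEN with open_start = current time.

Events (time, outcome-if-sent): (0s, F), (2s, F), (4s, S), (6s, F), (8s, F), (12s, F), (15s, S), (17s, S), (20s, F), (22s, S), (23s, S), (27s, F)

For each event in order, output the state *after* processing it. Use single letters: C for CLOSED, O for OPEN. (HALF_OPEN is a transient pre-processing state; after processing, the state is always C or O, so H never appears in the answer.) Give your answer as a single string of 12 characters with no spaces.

Answer: COOOOOOCCCCC

Derivation:
State after each event:
  event#1 t=0s outcome=F: state=CLOSED
  event#2 t=2s outcome=F: state=OPEN
  event#3 t=4s outcome=S: state=OPEN
  event#4 t=6s outcome=F: state=OPEN
  event#5 t=8s outcome=F: state=OPEN
  event#6 t=12s outcome=F: state=OPEN
  event#7 t=15s outcome=S: state=OPEN
  event#8 t=17s outcome=S: state=CLOSED
  event#9 t=20s outcome=F: state=CLOSED
  event#10 t=22s outcome=S: state=CLOSED
  event#11 t=23s outcome=S: state=CLOSED
  event#12 t=27s outcome=F: state=CLOSED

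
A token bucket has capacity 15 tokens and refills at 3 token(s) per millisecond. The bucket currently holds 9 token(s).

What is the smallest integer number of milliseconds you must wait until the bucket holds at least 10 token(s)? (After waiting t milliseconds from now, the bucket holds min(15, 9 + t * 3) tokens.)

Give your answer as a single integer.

Need 9 + t * 3 >= 10, so t >= 1/3.
Smallest integer t = ceil(1/3) = 1.

Answer: 1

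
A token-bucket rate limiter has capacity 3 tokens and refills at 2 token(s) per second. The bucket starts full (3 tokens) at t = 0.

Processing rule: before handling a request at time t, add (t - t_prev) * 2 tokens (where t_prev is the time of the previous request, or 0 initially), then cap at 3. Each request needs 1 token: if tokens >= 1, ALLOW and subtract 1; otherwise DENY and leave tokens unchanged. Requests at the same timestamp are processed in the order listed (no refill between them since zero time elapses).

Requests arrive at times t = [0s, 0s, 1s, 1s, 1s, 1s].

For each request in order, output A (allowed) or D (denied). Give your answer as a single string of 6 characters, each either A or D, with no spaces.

Simulating step by step:
  req#1 t=0s: ALLOW
  req#2 t=0s: ALLOW
  req#3 t=1s: ALLOW
  req#4 t=1s: ALLOW
  req#5 t=1s: ALLOW
  req#6 t=1s: DENY

Answer: AAAAAD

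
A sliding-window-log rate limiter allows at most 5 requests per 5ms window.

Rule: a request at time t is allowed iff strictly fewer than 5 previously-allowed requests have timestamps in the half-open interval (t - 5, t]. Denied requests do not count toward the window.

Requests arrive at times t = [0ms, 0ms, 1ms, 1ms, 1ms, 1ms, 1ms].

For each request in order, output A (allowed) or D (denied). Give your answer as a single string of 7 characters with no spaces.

Tracking allowed requests in the window:
  req#1 t=0ms: ALLOW
  req#2 t=0ms: ALLOW
  req#3 t=1ms: ALLOW
  req#4 t=1ms: ALLOW
  req#5 t=1ms: ALLOW
  req#6 t=1ms: DENY
  req#7 t=1ms: DENY

Answer: AAAAADD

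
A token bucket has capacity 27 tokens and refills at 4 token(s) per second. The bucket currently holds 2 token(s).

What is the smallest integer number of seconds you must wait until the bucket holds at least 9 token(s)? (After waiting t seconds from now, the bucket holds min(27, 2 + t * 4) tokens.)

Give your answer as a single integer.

Answer: 2

Derivation:
Need 2 + t * 4 >= 9, so t >= 7/4.
Smallest integer t = ceil(7/4) = 2.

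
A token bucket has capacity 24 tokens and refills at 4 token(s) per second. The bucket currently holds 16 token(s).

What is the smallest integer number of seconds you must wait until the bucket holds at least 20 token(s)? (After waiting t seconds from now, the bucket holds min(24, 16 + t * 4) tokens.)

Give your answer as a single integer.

Answer: 1

Derivation:
Need 16 + t * 4 >= 20, so t >= 4/4.
Smallest integer t = ceil(4/4) = 1.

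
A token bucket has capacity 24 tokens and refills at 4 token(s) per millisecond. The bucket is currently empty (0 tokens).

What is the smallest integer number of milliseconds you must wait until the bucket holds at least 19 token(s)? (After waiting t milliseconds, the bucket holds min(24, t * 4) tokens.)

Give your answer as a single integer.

Need t * 4 >= 19, so t >= 19/4.
Smallest integer t = ceil(19/4) = 5.

Answer: 5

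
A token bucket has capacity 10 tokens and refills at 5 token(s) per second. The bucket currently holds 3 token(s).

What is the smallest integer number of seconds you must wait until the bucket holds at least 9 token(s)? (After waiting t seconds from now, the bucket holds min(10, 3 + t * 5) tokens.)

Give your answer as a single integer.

Answer: 2

Derivation:
Need 3 + t * 5 >= 9, so t >= 6/5.
Smallest integer t = ceil(6/5) = 2.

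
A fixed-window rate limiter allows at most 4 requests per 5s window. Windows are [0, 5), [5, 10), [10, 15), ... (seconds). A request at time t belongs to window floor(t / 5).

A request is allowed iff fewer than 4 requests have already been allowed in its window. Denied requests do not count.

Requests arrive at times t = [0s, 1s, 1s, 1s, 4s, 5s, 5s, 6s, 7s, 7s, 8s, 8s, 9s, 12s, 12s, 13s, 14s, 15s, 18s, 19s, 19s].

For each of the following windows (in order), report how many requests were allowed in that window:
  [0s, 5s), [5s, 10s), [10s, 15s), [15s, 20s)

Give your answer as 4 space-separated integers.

Answer: 4 4 4 4

Derivation:
Processing requests:
  req#1 t=0s (window 0): ALLOW
  req#2 t=1s (window 0): ALLOW
  req#3 t=1s (window 0): ALLOW
  req#4 t=1s (window 0): ALLOW
  req#5 t=4s (window 0): DENY
  req#6 t=5s (window 1): ALLOW
  req#7 t=5s (window 1): ALLOW
  req#8 t=6s (window 1): ALLOW
  req#9 t=7s (window 1): ALLOW
  req#10 t=7s (window 1): DENY
  req#11 t=8s (window 1): DENY
  req#12 t=8s (window 1): DENY
  req#13 t=9s (window 1): DENY
  req#14 t=12s (window 2): ALLOW
  req#15 t=12s (window 2): ALLOW
  req#16 t=13s (window 2): ALLOW
  req#17 t=14s (window 2): ALLOW
  req#18 t=15s (window 3): ALLOW
  req#19 t=18s (window 3): ALLOW
  req#20 t=19s (window 3): ALLOW
  req#21 t=19s (window 3): ALLOW

Allowed counts by window: 4 4 4 4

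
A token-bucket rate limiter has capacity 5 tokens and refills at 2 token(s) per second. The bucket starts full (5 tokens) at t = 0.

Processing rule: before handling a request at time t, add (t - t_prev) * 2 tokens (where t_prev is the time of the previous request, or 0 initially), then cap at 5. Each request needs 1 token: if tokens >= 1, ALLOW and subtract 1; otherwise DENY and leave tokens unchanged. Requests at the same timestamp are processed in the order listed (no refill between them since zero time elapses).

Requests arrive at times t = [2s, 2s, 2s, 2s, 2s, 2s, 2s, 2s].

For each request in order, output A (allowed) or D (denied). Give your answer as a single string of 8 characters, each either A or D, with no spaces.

Answer: AAAAADDD

Derivation:
Simulating step by step:
  req#1 t=2s: ALLOW
  req#2 t=2s: ALLOW
  req#3 t=2s: ALLOW
  req#4 t=2s: ALLOW
  req#5 t=2s: ALLOW
  req#6 t=2s: DENY
  req#7 t=2s: DENY
  req#8 t=2s: DENY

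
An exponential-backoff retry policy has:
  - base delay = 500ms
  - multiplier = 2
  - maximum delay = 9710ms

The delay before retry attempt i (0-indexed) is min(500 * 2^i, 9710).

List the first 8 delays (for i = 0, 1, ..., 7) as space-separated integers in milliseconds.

Answer: 500 1000 2000 4000 8000 9710 9710 9710

Derivation:
Computing each delay:
  i=0: min(500*2^0, 9710) = 500
  i=1: min(500*2^1, 9710) = 1000
  i=2: min(500*2^2, 9710) = 2000
  i=3: min(500*2^3, 9710) = 4000
  i=4: min(500*2^4, 9710) = 8000
  i=5: min(500*2^5, 9710) = 9710
  i=6: min(500*2^6, 9710) = 9710
  i=7: min(500*2^7, 9710) = 9710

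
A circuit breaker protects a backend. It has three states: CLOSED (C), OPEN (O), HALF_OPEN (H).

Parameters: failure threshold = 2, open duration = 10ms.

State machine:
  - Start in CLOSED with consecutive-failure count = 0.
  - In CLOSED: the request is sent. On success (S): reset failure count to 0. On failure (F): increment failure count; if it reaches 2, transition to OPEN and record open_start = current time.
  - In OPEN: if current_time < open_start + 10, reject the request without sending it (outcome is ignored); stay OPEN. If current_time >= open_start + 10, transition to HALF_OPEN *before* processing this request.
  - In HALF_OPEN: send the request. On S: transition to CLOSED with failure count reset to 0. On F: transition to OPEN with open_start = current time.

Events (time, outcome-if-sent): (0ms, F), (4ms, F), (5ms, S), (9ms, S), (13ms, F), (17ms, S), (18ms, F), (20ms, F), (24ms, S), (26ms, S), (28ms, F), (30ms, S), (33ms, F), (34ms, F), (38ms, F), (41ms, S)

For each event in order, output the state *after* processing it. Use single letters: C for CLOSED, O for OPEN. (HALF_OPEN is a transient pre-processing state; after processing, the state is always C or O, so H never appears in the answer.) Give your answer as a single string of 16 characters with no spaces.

Answer: COOOOCCOOOOCCOOO

Derivation:
State after each event:
  event#1 t=0ms outcome=F: state=CLOSED
  event#2 t=4ms outcome=F: state=OPEN
  event#3 t=5ms outcome=S: state=OPEN
  event#4 t=9ms outcome=S: state=OPEN
  event#5 t=13ms outcome=F: state=OPEN
  event#6 t=17ms outcome=S: state=CLOSED
  event#7 t=18ms outcome=F: state=CLOSED
  event#8 t=20ms outcome=F: state=OPEN
  event#9 t=24ms outcome=S: state=OPEN
  event#10 t=26ms outcome=S: state=OPEN
  event#11 t=28ms outcome=F: state=OPEN
  event#12 t=30ms outcome=S: state=CLOSED
  event#13 t=33ms outcome=F: state=CLOSED
  event#14 t=34ms outcome=F: state=OPEN
  event#15 t=38ms outcome=F: state=OPEN
  event#16 t=41ms outcome=S: state=OPEN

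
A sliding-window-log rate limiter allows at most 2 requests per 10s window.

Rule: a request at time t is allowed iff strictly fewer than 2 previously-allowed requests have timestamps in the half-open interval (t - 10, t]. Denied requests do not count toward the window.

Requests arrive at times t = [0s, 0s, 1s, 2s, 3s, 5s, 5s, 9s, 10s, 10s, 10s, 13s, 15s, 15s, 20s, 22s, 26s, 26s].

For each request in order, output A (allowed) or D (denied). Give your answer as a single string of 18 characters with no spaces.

Answer: AADDDDDDAADDDDAADD

Derivation:
Tracking allowed requests in the window:
  req#1 t=0s: ALLOW
  req#2 t=0s: ALLOW
  req#3 t=1s: DENY
  req#4 t=2s: DENY
  req#5 t=3s: DENY
  req#6 t=5s: DENY
  req#7 t=5s: DENY
  req#8 t=9s: DENY
  req#9 t=10s: ALLOW
  req#10 t=10s: ALLOW
  req#11 t=10s: DENY
  req#12 t=13s: DENY
  req#13 t=15s: DENY
  req#14 t=15s: DENY
  req#15 t=20s: ALLOW
  req#16 t=22s: ALLOW
  req#17 t=26s: DENY
  req#18 t=26s: DENY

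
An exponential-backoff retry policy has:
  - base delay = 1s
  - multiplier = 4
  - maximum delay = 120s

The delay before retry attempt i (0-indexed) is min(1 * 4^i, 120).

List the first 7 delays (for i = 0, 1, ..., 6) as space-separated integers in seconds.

Computing each delay:
  i=0: min(1*4^0, 120) = 1
  i=1: min(1*4^1, 120) = 4
  i=2: min(1*4^2, 120) = 16
  i=3: min(1*4^3, 120) = 64
  i=4: min(1*4^4, 120) = 120
  i=5: min(1*4^5, 120) = 120
  i=6: min(1*4^6, 120) = 120

Answer: 1 4 16 64 120 120 120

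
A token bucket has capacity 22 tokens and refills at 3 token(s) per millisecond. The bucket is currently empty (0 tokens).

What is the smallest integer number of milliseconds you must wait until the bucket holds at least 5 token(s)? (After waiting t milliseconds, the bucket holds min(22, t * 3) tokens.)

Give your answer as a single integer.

Answer: 2

Derivation:
Need t * 3 >= 5, so t >= 5/3.
Smallest integer t = ceil(5/3) = 2.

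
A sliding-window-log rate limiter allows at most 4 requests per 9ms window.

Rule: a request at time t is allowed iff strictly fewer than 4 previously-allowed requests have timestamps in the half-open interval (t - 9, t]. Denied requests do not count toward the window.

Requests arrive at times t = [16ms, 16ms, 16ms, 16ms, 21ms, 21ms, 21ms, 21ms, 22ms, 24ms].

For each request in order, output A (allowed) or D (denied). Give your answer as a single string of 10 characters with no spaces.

Tracking allowed requests in the window:
  req#1 t=16ms: ALLOW
  req#2 t=16ms: ALLOW
  req#3 t=16ms: ALLOW
  req#4 t=16ms: ALLOW
  req#5 t=21ms: DENY
  req#6 t=21ms: DENY
  req#7 t=21ms: DENY
  req#8 t=21ms: DENY
  req#9 t=22ms: DENY
  req#10 t=24ms: DENY

Answer: AAAADDDDDD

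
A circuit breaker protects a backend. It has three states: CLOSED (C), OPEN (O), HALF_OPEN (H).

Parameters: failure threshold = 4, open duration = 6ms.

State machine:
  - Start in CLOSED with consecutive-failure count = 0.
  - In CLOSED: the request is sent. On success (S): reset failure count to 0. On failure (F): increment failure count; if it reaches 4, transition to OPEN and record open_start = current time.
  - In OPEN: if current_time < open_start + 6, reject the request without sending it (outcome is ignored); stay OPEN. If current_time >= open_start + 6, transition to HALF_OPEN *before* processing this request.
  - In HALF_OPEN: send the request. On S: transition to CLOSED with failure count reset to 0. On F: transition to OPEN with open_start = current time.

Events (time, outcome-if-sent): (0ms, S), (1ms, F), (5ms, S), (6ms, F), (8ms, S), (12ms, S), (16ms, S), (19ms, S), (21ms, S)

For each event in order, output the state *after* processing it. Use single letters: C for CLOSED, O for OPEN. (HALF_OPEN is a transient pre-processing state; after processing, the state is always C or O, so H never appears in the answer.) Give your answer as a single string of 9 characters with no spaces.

Answer: CCCCCCCCC

Derivation:
State after each event:
  event#1 t=0ms outcome=S: state=CLOSED
  event#2 t=1ms outcome=F: state=CLOSED
  event#3 t=5ms outcome=S: state=CLOSED
  event#4 t=6ms outcome=F: state=CLOSED
  event#5 t=8ms outcome=S: state=CLOSED
  event#6 t=12ms outcome=S: state=CLOSED
  event#7 t=16ms outcome=S: state=CLOSED
  event#8 t=19ms outcome=S: state=CLOSED
  event#9 t=21ms outcome=S: state=CLOSED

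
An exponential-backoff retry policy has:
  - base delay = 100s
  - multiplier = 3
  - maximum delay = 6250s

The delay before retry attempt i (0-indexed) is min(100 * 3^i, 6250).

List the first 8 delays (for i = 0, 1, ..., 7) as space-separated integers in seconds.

Computing each delay:
  i=0: min(100*3^0, 6250) = 100
  i=1: min(100*3^1, 6250) = 300
  i=2: min(100*3^2, 6250) = 900
  i=3: min(100*3^3, 6250) = 2700
  i=4: min(100*3^4, 6250) = 6250
  i=5: min(100*3^5, 6250) = 6250
  i=6: min(100*3^6, 6250) = 6250
  i=7: min(100*3^7, 6250) = 6250

Answer: 100 300 900 2700 6250 6250 6250 6250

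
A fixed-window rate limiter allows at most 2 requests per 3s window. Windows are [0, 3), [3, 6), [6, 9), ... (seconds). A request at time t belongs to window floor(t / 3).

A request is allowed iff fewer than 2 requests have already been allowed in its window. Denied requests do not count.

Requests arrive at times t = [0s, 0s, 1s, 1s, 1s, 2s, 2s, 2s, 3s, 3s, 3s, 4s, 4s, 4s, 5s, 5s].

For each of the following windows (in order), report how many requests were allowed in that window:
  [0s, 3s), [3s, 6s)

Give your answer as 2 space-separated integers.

Processing requests:
  req#1 t=0s (window 0): ALLOW
  req#2 t=0s (window 0): ALLOW
  req#3 t=1s (window 0): DENY
  req#4 t=1s (window 0): DENY
  req#5 t=1s (window 0): DENY
  req#6 t=2s (window 0): DENY
  req#7 t=2s (window 0): DENY
  req#8 t=2s (window 0): DENY
  req#9 t=3s (window 1): ALLOW
  req#10 t=3s (window 1): ALLOW
  req#11 t=3s (window 1): DENY
  req#12 t=4s (window 1): DENY
  req#13 t=4s (window 1): DENY
  req#14 t=4s (window 1): DENY
  req#15 t=5s (window 1): DENY
  req#16 t=5s (window 1): DENY

Allowed counts by window: 2 2

Answer: 2 2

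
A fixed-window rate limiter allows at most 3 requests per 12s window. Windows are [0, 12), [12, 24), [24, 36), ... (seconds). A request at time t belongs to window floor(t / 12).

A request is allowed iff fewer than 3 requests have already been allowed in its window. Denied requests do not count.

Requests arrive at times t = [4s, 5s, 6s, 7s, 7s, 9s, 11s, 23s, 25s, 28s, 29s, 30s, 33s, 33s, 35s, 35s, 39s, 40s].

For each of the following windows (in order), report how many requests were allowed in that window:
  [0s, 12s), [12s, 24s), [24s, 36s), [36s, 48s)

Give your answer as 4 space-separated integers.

Answer: 3 1 3 2

Derivation:
Processing requests:
  req#1 t=4s (window 0): ALLOW
  req#2 t=5s (window 0): ALLOW
  req#3 t=6s (window 0): ALLOW
  req#4 t=7s (window 0): DENY
  req#5 t=7s (window 0): DENY
  req#6 t=9s (window 0): DENY
  req#7 t=11s (window 0): DENY
  req#8 t=23s (window 1): ALLOW
  req#9 t=25s (window 2): ALLOW
  req#10 t=28s (window 2): ALLOW
  req#11 t=29s (window 2): ALLOW
  req#12 t=30s (window 2): DENY
  req#13 t=33s (window 2): DENY
  req#14 t=33s (window 2): DENY
  req#15 t=35s (window 2): DENY
  req#16 t=35s (window 2): DENY
  req#17 t=39s (window 3): ALLOW
  req#18 t=40s (window 3): ALLOW

Allowed counts by window: 3 1 3 2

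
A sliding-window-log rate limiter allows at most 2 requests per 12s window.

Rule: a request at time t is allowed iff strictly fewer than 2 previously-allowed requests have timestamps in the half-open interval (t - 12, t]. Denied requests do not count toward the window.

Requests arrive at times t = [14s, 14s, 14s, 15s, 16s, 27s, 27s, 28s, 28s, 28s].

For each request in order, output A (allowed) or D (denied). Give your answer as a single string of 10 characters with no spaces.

Answer: AADDDAADDD

Derivation:
Tracking allowed requests in the window:
  req#1 t=14s: ALLOW
  req#2 t=14s: ALLOW
  req#3 t=14s: DENY
  req#4 t=15s: DENY
  req#5 t=16s: DENY
  req#6 t=27s: ALLOW
  req#7 t=27s: ALLOW
  req#8 t=28s: DENY
  req#9 t=28s: DENY
  req#10 t=28s: DENY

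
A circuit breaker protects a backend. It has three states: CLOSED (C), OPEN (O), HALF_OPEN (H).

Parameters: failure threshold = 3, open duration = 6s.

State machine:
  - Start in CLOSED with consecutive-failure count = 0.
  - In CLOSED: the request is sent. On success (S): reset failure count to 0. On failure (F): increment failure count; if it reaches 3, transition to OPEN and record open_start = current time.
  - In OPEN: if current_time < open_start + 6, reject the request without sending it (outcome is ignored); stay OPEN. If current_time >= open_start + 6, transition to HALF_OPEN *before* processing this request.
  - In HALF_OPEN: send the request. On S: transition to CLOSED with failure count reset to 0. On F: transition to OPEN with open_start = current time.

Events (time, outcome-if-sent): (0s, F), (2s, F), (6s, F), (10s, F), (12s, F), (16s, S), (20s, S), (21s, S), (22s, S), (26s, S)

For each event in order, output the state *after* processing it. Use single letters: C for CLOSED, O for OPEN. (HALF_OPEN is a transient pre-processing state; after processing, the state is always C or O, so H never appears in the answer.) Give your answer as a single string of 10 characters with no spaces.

Answer: CCOOOOCCCC

Derivation:
State after each event:
  event#1 t=0s outcome=F: state=CLOSED
  event#2 t=2s outcome=F: state=CLOSED
  event#3 t=6s outcome=F: state=OPEN
  event#4 t=10s outcome=F: state=OPEN
  event#5 t=12s outcome=F: state=OPEN
  event#6 t=16s outcome=S: state=OPEN
  event#7 t=20s outcome=S: state=CLOSED
  event#8 t=21s outcome=S: state=CLOSED
  event#9 t=22s outcome=S: state=CLOSED
  event#10 t=26s outcome=S: state=CLOSED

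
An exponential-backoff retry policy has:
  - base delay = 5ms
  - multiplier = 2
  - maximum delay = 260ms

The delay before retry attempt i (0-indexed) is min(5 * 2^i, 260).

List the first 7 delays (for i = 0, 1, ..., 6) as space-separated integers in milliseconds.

Answer: 5 10 20 40 80 160 260

Derivation:
Computing each delay:
  i=0: min(5*2^0, 260) = 5
  i=1: min(5*2^1, 260) = 10
  i=2: min(5*2^2, 260) = 20
  i=3: min(5*2^3, 260) = 40
  i=4: min(5*2^4, 260) = 80
  i=5: min(5*2^5, 260) = 160
  i=6: min(5*2^6, 260) = 260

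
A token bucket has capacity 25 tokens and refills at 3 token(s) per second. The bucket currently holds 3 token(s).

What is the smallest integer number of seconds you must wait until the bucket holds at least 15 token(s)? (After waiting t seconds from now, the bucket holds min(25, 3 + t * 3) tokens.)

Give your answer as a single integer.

Answer: 4

Derivation:
Need 3 + t * 3 >= 15, so t >= 12/3.
Smallest integer t = ceil(12/3) = 4.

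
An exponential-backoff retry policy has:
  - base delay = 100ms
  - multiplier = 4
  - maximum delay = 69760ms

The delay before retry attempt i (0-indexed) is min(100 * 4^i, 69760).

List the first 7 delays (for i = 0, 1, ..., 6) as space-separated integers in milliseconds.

Answer: 100 400 1600 6400 25600 69760 69760

Derivation:
Computing each delay:
  i=0: min(100*4^0, 69760) = 100
  i=1: min(100*4^1, 69760) = 400
  i=2: min(100*4^2, 69760) = 1600
  i=3: min(100*4^3, 69760) = 6400
  i=4: min(100*4^4, 69760) = 25600
  i=5: min(100*4^5, 69760) = 69760
  i=6: min(100*4^6, 69760) = 69760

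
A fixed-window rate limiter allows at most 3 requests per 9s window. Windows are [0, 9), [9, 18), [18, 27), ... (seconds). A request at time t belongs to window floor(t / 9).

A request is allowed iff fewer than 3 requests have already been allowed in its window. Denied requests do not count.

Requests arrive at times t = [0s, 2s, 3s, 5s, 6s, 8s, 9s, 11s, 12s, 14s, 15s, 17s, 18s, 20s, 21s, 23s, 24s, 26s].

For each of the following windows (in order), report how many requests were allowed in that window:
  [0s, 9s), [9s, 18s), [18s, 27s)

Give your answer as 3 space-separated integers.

Processing requests:
  req#1 t=0s (window 0): ALLOW
  req#2 t=2s (window 0): ALLOW
  req#3 t=3s (window 0): ALLOW
  req#4 t=5s (window 0): DENY
  req#5 t=6s (window 0): DENY
  req#6 t=8s (window 0): DENY
  req#7 t=9s (window 1): ALLOW
  req#8 t=11s (window 1): ALLOW
  req#9 t=12s (window 1): ALLOW
  req#10 t=14s (window 1): DENY
  req#11 t=15s (window 1): DENY
  req#12 t=17s (window 1): DENY
  req#13 t=18s (window 2): ALLOW
  req#14 t=20s (window 2): ALLOW
  req#15 t=21s (window 2): ALLOW
  req#16 t=23s (window 2): DENY
  req#17 t=24s (window 2): DENY
  req#18 t=26s (window 2): DENY

Allowed counts by window: 3 3 3

Answer: 3 3 3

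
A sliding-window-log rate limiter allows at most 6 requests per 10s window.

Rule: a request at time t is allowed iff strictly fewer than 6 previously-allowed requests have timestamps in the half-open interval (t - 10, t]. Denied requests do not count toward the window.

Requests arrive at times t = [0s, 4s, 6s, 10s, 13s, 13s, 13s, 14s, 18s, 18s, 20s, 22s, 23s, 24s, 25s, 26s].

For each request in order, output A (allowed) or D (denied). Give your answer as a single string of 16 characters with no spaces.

Tracking allowed requests in the window:
  req#1 t=0s: ALLOW
  req#2 t=4s: ALLOW
  req#3 t=6s: ALLOW
  req#4 t=10s: ALLOW
  req#5 t=13s: ALLOW
  req#6 t=13s: ALLOW
  req#7 t=13s: ALLOW
  req#8 t=14s: ALLOW
  req#9 t=18s: ALLOW
  req#10 t=18s: DENY
  req#11 t=20s: ALLOW
  req#12 t=22s: DENY
  req#13 t=23s: ALLOW
  req#14 t=24s: ALLOW
  req#15 t=25s: ALLOW
  req#16 t=26s: ALLOW

Answer: AAAAAAAAADADAAAA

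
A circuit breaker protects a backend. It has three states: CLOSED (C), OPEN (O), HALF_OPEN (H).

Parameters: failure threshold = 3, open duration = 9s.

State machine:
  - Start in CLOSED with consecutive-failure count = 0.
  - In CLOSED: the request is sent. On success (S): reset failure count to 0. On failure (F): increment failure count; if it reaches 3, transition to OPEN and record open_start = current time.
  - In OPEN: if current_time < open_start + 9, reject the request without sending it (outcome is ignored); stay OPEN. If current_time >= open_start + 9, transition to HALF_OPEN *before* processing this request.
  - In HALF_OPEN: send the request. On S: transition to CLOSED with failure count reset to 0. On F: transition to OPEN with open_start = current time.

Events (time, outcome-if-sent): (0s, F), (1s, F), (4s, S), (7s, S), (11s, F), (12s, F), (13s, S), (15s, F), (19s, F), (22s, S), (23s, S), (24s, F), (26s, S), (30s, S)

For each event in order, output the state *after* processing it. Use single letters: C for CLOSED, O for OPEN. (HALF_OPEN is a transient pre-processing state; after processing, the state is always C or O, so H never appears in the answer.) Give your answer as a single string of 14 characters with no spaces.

State after each event:
  event#1 t=0s outcome=F: state=CLOSED
  event#2 t=1s outcome=F: state=CLOSED
  event#3 t=4s outcome=S: state=CLOSED
  event#4 t=7s outcome=S: state=CLOSED
  event#5 t=11s outcome=F: state=CLOSED
  event#6 t=12s outcome=F: state=CLOSED
  event#7 t=13s outcome=S: state=CLOSED
  event#8 t=15s outcome=F: state=CLOSED
  event#9 t=19s outcome=F: state=CLOSED
  event#10 t=22s outcome=S: state=CLOSED
  event#11 t=23s outcome=S: state=CLOSED
  event#12 t=24s outcome=F: state=CLOSED
  event#13 t=26s outcome=S: state=CLOSED
  event#14 t=30s outcome=S: state=CLOSED

Answer: CCCCCCCCCCCCCC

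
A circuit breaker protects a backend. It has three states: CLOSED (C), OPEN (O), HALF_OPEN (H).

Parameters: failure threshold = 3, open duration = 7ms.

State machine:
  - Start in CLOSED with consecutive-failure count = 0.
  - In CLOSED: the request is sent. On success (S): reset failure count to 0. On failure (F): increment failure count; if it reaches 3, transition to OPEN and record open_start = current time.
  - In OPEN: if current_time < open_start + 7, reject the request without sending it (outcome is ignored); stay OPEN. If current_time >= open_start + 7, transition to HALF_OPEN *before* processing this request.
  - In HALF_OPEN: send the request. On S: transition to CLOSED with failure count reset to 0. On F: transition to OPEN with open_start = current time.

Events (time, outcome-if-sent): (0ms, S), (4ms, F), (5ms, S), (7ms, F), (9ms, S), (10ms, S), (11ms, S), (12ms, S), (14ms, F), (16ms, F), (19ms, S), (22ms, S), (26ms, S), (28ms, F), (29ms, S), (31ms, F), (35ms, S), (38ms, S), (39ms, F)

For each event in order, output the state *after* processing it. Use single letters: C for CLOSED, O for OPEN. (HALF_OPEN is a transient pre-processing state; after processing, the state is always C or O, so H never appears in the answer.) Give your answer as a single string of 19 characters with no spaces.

State after each event:
  event#1 t=0ms outcome=S: state=CLOSED
  event#2 t=4ms outcome=F: state=CLOSED
  event#3 t=5ms outcome=S: state=CLOSED
  event#4 t=7ms outcome=F: state=CLOSED
  event#5 t=9ms outcome=S: state=CLOSED
  event#6 t=10ms outcome=S: state=CLOSED
  event#7 t=11ms outcome=S: state=CLOSED
  event#8 t=12ms outcome=S: state=CLOSED
  event#9 t=14ms outcome=F: state=CLOSED
  event#10 t=16ms outcome=F: state=CLOSED
  event#11 t=19ms outcome=S: state=CLOSED
  event#12 t=22ms outcome=S: state=CLOSED
  event#13 t=26ms outcome=S: state=CLOSED
  event#14 t=28ms outcome=F: state=CLOSED
  event#15 t=29ms outcome=S: state=CLOSED
  event#16 t=31ms outcome=F: state=CLOSED
  event#17 t=35ms outcome=S: state=CLOSED
  event#18 t=38ms outcome=S: state=CLOSED
  event#19 t=39ms outcome=F: state=CLOSED

Answer: CCCCCCCCCCCCCCCCCCC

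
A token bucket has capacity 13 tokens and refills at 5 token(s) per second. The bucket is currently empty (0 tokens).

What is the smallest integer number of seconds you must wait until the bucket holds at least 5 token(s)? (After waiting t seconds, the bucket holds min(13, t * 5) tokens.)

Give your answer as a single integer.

Need t * 5 >= 5, so t >= 5/5.
Smallest integer t = ceil(5/5) = 1.

Answer: 1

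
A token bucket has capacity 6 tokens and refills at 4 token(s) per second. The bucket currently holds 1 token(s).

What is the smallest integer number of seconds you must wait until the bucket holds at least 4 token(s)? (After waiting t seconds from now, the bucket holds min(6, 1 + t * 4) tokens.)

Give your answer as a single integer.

Need 1 + t * 4 >= 4, so t >= 3/4.
Smallest integer t = ceil(3/4) = 1.

Answer: 1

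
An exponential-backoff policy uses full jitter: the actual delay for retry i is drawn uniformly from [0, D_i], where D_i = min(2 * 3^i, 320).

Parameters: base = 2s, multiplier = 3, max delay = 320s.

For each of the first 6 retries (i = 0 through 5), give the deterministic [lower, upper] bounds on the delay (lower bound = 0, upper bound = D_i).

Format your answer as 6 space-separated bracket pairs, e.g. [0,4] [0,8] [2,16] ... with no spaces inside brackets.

Answer: [0,2] [0,6] [0,18] [0,54] [0,162] [0,320]

Derivation:
Computing bounds per retry:
  i=0: D_i=min(2*3^0,320)=2, bounds=[0,2]
  i=1: D_i=min(2*3^1,320)=6, bounds=[0,6]
  i=2: D_i=min(2*3^2,320)=18, bounds=[0,18]
  i=3: D_i=min(2*3^3,320)=54, bounds=[0,54]
  i=4: D_i=min(2*3^4,320)=162, bounds=[0,162]
  i=5: D_i=min(2*3^5,320)=320, bounds=[0,320]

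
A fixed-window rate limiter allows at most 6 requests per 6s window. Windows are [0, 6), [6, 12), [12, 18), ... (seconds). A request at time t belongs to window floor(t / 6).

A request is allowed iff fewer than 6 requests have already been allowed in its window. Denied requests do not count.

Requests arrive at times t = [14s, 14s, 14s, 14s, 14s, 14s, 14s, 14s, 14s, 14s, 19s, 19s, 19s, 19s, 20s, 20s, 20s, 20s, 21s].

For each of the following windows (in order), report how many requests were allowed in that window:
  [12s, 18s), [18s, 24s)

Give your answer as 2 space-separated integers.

Processing requests:
  req#1 t=14s (window 2): ALLOW
  req#2 t=14s (window 2): ALLOW
  req#3 t=14s (window 2): ALLOW
  req#4 t=14s (window 2): ALLOW
  req#5 t=14s (window 2): ALLOW
  req#6 t=14s (window 2): ALLOW
  req#7 t=14s (window 2): DENY
  req#8 t=14s (window 2): DENY
  req#9 t=14s (window 2): DENY
  req#10 t=14s (window 2): DENY
  req#11 t=19s (window 3): ALLOW
  req#12 t=19s (window 3): ALLOW
  req#13 t=19s (window 3): ALLOW
  req#14 t=19s (window 3): ALLOW
  req#15 t=20s (window 3): ALLOW
  req#16 t=20s (window 3): ALLOW
  req#17 t=20s (window 3): DENY
  req#18 t=20s (window 3): DENY
  req#19 t=21s (window 3): DENY

Allowed counts by window: 6 6

Answer: 6 6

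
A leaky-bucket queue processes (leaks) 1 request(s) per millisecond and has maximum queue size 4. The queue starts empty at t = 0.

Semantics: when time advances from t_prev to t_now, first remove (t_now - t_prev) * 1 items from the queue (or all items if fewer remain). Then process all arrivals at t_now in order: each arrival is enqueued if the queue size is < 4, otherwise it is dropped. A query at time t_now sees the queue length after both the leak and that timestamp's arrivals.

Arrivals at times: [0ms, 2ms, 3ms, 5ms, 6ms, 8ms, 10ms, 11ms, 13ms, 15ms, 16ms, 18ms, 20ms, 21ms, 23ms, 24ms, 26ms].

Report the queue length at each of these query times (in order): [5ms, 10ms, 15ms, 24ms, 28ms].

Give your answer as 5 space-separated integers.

Answer: 1 1 1 1 0

Derivation:
Queue lengths at query times:
  query t=5ms: backlog = 1
  query t=10ms: backlog = 1
  query t=15ms: backlog = 1
  query t=24ms: backlog = 1
  query t=28ms: backlog = 0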